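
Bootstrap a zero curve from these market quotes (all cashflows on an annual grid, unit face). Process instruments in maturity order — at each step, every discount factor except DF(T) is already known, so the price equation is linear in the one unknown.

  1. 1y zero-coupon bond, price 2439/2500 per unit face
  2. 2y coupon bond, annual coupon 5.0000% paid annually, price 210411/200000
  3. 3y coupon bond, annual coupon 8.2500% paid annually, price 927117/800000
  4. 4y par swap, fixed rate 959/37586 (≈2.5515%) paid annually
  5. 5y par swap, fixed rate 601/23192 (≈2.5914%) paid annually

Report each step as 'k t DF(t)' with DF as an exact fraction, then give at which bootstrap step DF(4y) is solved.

step 1 [1y] zero: DF = P = 2439/2500 ≈ 0.975600
step 2 [2y] bond c/1=1/20: DF=(210411/200000 − 1/20·(0.975600))/(1+1/20) = 1911/2000 ≈ 0.955500
step 3 [3y] bond c/1=33/400: DF=(927117/800000 − 33/400·(0.975600+0.955500))/(1+33/400) = 4617/5000 ≈ 0.923400
step 4 [4y] swap r/1=959/37586: DF=(1 − 959/37586·(0.975600+0.955500+0.923400))/(1+959/37586) = 9041/10000 ≈ 0.904100
step 5 [5y] swap r/1=601/23192: DF=(1 − 601/23192·(0.975600+0.955500+0.923400+0.904100))/(1+601/23192) = 4399/5000 ≈ 0.879800

1 1 2439/2500
2 2 1911/2000
3 3 4617/5000
4 4 9041/10000
5 5 4399/5000
DF(4y) is solved at step 4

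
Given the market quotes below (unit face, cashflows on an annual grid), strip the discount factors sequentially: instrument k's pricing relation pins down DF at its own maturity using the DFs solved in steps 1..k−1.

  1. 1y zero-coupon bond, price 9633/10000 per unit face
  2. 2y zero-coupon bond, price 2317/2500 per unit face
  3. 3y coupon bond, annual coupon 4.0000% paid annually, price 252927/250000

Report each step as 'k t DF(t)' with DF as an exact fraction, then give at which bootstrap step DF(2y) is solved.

step 1 [1y] zero: DF = P = 9633/10000 ≈ 0.963300
step 2 [2y] zero: DF = P = 2317/2500 ≈ 0.926800
step 3 [3y] bond c/1=1/25: DF=(252927/250000 − 1/25·(0.963300+0.926800))/(1+1/25) = 9001/10000 ≈ 0.900100

1 1 9633/10000
2 2 2317/2500
3 3 9001/10000
DF(2y) is solved at step 2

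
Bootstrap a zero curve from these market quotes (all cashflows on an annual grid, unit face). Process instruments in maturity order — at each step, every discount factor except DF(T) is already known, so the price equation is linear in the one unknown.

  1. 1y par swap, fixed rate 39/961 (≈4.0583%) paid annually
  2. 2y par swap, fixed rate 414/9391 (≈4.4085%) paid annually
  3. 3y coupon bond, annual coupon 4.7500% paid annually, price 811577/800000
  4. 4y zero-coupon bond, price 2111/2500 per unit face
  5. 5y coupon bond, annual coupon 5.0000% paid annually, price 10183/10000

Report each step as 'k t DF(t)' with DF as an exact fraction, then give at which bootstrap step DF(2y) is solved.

1 1 961/1000
2 2 2293/2500
3 3 8833/10000
4 4 2111/2500
5 5 7981/10000
DF(2y) is solved at step 2

step 1 [1y] swap r/1=39/961: DF=(1 − 39/961·(0))/(1+39/961) = 961/1000 ≈ 0.961000
step 2 [2y] swap r/1=414/9391: DF=(1 − 414/9391·(0.961000))/(1+414/9391) = 2293/2500 ≈ 0.917200
step 3 [3y] bond c/1=19/400: DF=(811577/800000 − 19/400·(0.961000+0.917200))/(1+19/400) = 8833/10000 ≈ 0.883300
step 4 [4y] zero: DF = P = 2111/2500 ≈ 0.844400
step 5 [5y] bond c/1=1/20: DF=(10183/10000 − 1/20·(0.961000+0.917200+0.883300+0.844400))/(1+1/20) = 7981/10000 ≈ 0.798100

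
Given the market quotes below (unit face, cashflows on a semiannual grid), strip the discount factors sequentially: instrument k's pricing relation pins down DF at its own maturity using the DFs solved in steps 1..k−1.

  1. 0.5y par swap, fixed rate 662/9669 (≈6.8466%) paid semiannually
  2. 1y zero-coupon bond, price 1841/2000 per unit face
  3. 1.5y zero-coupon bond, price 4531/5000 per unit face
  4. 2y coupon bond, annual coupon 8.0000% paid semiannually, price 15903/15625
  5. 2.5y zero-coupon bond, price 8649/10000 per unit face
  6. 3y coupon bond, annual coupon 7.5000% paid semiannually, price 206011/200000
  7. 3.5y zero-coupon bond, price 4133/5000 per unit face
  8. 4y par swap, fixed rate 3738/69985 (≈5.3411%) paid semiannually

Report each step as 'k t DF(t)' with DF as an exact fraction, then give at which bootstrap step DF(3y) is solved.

step 1 [0.5y] swap r/2=331/9669: DF=(1 − 331/9669·(0))/(1+331/9669) = 9669/10000 ≈ 0.966900
step 2 [1y] zero: DF = P = 1841/2000 ≈ 0.920500
step 3 [1.5y] zero: DF = P = 4531/5000 ≈ 0.906200
step 4 [2y] bond c/2=1/25: DF=(15903/15625 − 1/25·(0.966900+0.920500+0.906200))/(1+1/25) = 1089/1250 ≈ 0.871200
step 5 [2.5y] zero: DF = P = 8649/10000 ≈ 0.864900
step 6 [3y] bond c/2=3/80: DF=(206011/200000 − 3/80·(0.966900+0.920500+0.906200+0.871200+0.864900))/(1+3/80) = 8291/10000 ≈ 0.829100
step 7 [3.5y] zero: DF = P = 4133/5000 ≈ 0.826600
step 8 [4y] swap r/2=1869/69985: DF=(1 − 1869/69985·(0.966900+0.920500+0.906200+0.871200+0.864900+0.829100+0.826600))/(1+1869/69985) = 8131/10000 ≈ 0.813100

1 1/2 9669/10000
2 1 1841/2000
3 3/2 4531/5000
4 2 1089/1250
5 5/2 8649/10000
6 3 8291/10000
7 7/2 4133/5000
8 4 8131/10000
DF(3y) is solved at step 6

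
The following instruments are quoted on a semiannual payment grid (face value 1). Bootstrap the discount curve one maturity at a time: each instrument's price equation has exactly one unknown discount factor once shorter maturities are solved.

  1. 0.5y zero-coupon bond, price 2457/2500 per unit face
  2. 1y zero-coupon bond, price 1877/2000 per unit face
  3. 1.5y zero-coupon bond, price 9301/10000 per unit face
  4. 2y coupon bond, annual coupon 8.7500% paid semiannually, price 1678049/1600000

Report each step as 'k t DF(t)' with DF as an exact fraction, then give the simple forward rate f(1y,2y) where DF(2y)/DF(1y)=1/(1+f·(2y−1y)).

1 1/2 2457/2500
2 1 1877/2000
3 3/2 9301/10000
4 2 8853/10000
f(1y,2y) = ((1877/2000)/(8853/10000) − 1)/(1) = 532/8853 ≈ 6.0093%

step 1 [0.5y] zero: DF = P = 2457/2500 ≈ 0.982800
step 2 [1y] zero: DF = P = 1877/2000 ≈ 0.938500
step 3 [1.5y] zero: DF = P = 9301/10000 ≈ 0.930100
step 4 [2y] bond c/2=7/160: DF=(1678049/1600000 − 7/160·(0.982800+0.938500+0.930100))/(1+7/160) = 8853/10000 ≈ 0.885300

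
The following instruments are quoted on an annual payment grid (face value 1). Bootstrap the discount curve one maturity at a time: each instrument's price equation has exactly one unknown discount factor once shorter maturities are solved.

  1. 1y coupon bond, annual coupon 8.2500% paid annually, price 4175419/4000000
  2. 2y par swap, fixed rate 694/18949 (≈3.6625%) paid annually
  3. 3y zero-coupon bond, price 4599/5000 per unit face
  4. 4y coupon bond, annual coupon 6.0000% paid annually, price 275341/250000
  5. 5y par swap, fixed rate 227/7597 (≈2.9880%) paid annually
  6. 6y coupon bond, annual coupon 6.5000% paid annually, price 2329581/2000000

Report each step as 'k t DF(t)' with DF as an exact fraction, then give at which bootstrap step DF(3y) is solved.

step 1 [1y] bond c/1=33/400: DF=(4175419/4000000 − 33/400·(0))/(1+33/400) = 9643/10000 ≈ 0.964300
step 2 [2y] swap r/1=694/18949: DF=(1 − 694/18949·(0.964300))/(1+694/18949) = 4653/5000 ≈ 0.930600
step 3 [3y] zero: DF = P = 4599/5000 ≈ 0.919800
step 4 [4y] bond c/1=3/50: DF=(275341/250000 − 3/50·(0.964300+0.930600+0.919800))/(1+3/50) = 8797/10000 ≈ 0.879700
step 5 [5y] swap r/1=227/7597: DF=(1 − 227/7597·(0.964300+0.930600+0.919800+0.879700))/(1+227/7597) = 4319/5000 ≈ 0.863800
step 6 [6y] bond c/1=13/200: DF=(2329581/2000000 − 13/200·(0.964300+0.930600+0.919800+0.879700+0.863800))/(1+13/200) = 1631/2000 ≈ 0.815500

1 1 9643/10000
2 2 4653/5000
3 3 4599/5000
4 4 8797/10000
5 5 4319/5000
6 6 1631/2000
DF(3y) is solved at step 3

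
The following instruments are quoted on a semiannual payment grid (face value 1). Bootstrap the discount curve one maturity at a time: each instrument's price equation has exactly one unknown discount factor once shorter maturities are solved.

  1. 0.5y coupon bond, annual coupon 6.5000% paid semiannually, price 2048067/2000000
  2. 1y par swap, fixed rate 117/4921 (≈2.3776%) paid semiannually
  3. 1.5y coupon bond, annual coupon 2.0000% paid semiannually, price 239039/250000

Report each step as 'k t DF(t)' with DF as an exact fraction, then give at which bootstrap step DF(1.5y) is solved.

1 1/2 4959/5000
2 1 4883/5000
3 3/2 1159/1250
DF(1.5y) is solved at step 3

step 1 [0.5y] bond c/2=13/400: DF=(2048067/2000000 − 13/400·(0))/(1+13/400) = 4959/5000 ≈ 0.991800
step 2 [1y] swap r/2=117/9842: DF=(1 − 117/9842·(0.991800))/(1+117/9842) = 4883/5000 ≈ 0.976600
step 3 [1.5y] bond c/2=1/100: DF=(239039/250000 − 1/100·(0.991800+0.976600))/(1+1/100) = 1159/1250 ≈ 0.927200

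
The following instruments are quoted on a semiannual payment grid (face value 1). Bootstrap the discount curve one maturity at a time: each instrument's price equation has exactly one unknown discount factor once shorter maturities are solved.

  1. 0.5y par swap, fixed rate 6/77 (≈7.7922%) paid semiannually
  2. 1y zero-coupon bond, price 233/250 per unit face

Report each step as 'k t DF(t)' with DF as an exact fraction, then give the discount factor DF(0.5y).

1 1/2 77/80
2 1 233/250
DF(0.5y) = 77/80 ≈ 0.962500

step 1 [0.5y] swap r/2=3/77: DF=(1 − 3/77·(0))/(1+3/77) = 77/80 ≈ 0.962500
step 2 [1y] zero: DF = P = 233/250 ≈ 0.932000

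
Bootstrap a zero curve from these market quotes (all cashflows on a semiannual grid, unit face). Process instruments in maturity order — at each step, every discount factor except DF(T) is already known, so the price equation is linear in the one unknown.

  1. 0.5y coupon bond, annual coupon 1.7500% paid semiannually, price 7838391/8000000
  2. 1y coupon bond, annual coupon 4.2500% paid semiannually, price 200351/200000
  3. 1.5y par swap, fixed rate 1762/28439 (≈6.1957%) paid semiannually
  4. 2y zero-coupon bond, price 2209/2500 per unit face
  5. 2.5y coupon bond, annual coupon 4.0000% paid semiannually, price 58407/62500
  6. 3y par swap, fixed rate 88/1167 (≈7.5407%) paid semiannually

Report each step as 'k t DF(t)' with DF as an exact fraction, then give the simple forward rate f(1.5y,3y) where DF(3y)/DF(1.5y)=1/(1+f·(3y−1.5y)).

step 1 [0.5y] bond c/2=7/800: DF=(7838391/8000000 − 7/800·(0))/(1+7/800) = 9713/10000 ≈ 0.971300
step 2 [1y] bond c/2=17/800: DF=(200351/200000 − 17/800·(0.971300))/(1+17/800) = 9607/10000 ≈ 0.960700
step 3 [1.5y] swap r/2=881/28439: DF=(1 − 881/28439·(0.971300+0.960700))/(1+881/28439) = 9119/10000 ≈ 0.911900
step 4 [2y] zero: DF = P = 2209/2500 ≈ 0.883600
step 5 [2.5y] bond c/2=1/50: DF=(58407/62500 − 1/50·(0.971300+0.960700+0.911900+0.883600))/(1+1/50) = 8431/10000 ≈ 0.843100
step 6 [3y] swap r/2=44/1167: DF=(1 − 44/1167·(0.971300+0.960700+0.911900+0.883600+0.843100))/(1+44/1167) = 997/1250 ≈ 0.797600

1 1/2 9713/10000
2 1 9607/10000
3 3/2 9119/10000
4 2 2209/2500
5 5/2 8431/10000
6 3 997/1250
f(1.5y,3y) = ((9119/10000)/(997/1250) − 1)/(3/2) = 381/3988 ≈ 9.5537%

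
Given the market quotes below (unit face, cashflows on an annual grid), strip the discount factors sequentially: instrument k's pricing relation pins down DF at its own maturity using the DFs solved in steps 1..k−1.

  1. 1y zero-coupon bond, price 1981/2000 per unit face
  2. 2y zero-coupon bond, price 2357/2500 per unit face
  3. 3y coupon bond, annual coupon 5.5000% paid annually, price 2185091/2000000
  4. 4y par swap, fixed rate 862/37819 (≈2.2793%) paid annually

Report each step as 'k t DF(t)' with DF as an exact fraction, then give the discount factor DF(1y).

1 1 1981/2000
2 2 2357/2500
3 3 2337/2500
4 4 4569/5000
DF(1y) = 1981/2000 ≈ 0.990500

step 1 [1y] zero: DF = P = 1981/2000 ≈ 0.990500
step 2 [2y] zero: DF = P = 2357/2500 ≈ 0.942800
step 3 [3y] bond c/1=11/200: DF=(2185091/2000000 − 11/200·(0.990500+0.942800))/(1+11/200) = 2337/2500 ≈ 0.934800
step 4 [4y] swap r/1=862/37819: DF=(1 − 862/37819·(0.990500+0.942800+0.934800))/(1+862/37819) = 4569/5000 ≈ 0.913800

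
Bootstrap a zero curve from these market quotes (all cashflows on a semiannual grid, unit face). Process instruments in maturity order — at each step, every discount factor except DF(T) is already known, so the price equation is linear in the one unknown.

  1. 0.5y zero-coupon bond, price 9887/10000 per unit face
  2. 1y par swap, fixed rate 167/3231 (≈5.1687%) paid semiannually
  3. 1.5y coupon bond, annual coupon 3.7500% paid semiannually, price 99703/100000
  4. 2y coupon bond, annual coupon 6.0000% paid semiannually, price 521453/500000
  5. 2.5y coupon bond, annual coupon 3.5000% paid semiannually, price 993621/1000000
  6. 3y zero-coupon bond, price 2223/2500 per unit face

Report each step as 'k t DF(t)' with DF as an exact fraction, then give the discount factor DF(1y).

step 1 [0.5y] zero: DF = P = 9887/10000 ≈ 0.988700
step 2 [1y] swap r/2=167/6462: DF=(1 − 167/6462·(0.988700))/(1+167/6462) = 9499/10000 ≈ 0.949900
step 3 [1.5y] bond c/2=3/160: DF=(99703/100000 − 3/160·(0.988700+0.949900))/(1+3/160) = 943/1000 ≈ 0.943000
step 4 [2y] bond c/2=3/100: DF=(521453/500000 − 3/100·(0.988700+0.949900+0.943000))/(1+3/100) = 4643/5000 ≈ 0.928600
step 5 [2.5y] bond c/2=7/400: DF=(993621/1000000 − 7/400·(0.988700+0.949900+0.943000+0.928600))/(1+7/400) = 911/1000 ≈ 0.911000
step 6 [3y] zero: DF = P = 2223/2500 ≈ 0.889200

1 1/2 9887/10000
2 1 9499/10000
3 3/2 943/1000
4 2 4643/5000
5 5/2 911/1000
6 3 2223/2500
DF(1y) = 9499/10000 ≈ 0.949900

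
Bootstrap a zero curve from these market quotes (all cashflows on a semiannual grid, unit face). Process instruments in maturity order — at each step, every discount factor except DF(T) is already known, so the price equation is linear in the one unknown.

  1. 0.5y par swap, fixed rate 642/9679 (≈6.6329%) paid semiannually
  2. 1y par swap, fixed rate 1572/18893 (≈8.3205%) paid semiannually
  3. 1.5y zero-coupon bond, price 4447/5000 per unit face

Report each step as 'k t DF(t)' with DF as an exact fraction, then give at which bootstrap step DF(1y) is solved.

step 1 [0.5y] swap r/2=321/9679: DF=(1 − 321/9679·(0))/(1+321/9679) = 9679/10000 ≈ 0.967900
step 2 [1y] swap r/2=786/18893: DF=(1 − 786/18893·(0.967900))/(1+786/18893) = 4607/5000 ≈ 0.921400
step 3 [1.5y] zero: DF = P = 4447/5000 ≈ 0.889400

1 1/2 9679/10000
2 1 4607/5000
3 3/2 4447/5000
DF(1y) is solved at step 2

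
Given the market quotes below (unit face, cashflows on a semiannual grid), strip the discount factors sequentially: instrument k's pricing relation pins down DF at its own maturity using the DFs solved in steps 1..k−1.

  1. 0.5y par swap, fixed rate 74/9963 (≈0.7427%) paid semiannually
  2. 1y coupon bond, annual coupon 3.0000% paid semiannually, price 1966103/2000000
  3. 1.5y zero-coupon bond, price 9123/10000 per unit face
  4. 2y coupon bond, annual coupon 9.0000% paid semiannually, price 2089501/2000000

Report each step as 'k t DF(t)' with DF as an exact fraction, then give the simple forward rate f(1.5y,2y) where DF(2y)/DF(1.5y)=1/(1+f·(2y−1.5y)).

1 1/2 9963/10000
2 1 4769/5000
3 3/2 9123/10000
4 2 1753/2000
f(1.5y,2y) = ((9123/10000)/(1753/2000) − 1)/(1/2) = 716/8765 ≈ 8.1689%

step 1 [0.5y] swap r/2=37/9963: DF=(1 − 37/9963·(0))/(1+37/9963) = 9963/10000 ≈ 0.996300
step 2 [1y] bond c/2=3/200: DF=(1966103/2000000 − 3/200·(0.996300))/(1+3/200) = 4769/5000 ≈ 0.953800
step 3 [1.5y] zero: DF = P = 9123/10000 ≈ 0.912300
step 4 [2y] bond c/2=9/200: DF=(2089501/2000000 − 9/200·(0.996300+0.953800+0.912300))/(1+9/200) = 1753/2000 ≈ 0.876500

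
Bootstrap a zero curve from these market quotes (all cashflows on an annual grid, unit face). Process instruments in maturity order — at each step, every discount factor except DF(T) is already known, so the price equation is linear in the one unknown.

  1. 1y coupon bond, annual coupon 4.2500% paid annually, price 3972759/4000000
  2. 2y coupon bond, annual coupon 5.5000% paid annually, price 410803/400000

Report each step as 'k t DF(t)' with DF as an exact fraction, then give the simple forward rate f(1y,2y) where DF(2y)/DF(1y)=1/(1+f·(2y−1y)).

step 1 [1y] bond c/1=17/400: DF=(3972759/4000000 − 17/400·(0))/(1+17/400) = 9527/10000 ≈ 0.952700
step 2 [2y] bond c/1=11/200: DF=(410803/400000 − 11/200·(0.952700))/(1+11/200) = 4619/5000 ≈ 0.923800

1 1 9527/10000
2 2 4619/5000
f(1y,2y) = ((9527/10000)/(4619/5000) − 1)/(1) = 289/9238 ≈ 3.1284%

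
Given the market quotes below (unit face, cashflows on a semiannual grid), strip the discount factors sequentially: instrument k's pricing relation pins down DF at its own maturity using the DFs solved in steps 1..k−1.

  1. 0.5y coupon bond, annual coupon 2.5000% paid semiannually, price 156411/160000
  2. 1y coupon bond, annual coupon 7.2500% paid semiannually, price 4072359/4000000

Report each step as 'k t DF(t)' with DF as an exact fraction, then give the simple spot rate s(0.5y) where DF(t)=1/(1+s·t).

step 1 [0.5y] bond c/2=1/80: DF=(156411/160000 − 1/80·(0))/(1+1/80) = 1931/2000 ≈ 0.965500
step 2 [1y] bond c/2=29/800: DF=(4072359/4000000 − 29/800·(0.965500))/(1+29/800) = 9487/10000 ≈ 0.948700

1 1/2 1931/2000
2 1 9487/10000
s(0.5y) = (1/(1931/2000) − 1)/(1/2) = 138/1931 ≈ 7.1466%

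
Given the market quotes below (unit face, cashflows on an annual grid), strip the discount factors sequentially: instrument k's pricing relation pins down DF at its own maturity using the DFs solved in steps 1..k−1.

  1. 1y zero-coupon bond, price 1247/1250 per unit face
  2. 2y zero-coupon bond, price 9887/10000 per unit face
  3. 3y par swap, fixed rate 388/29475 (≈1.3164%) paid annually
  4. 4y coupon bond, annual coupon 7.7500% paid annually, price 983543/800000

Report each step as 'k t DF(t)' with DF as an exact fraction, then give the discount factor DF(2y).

step 1 [1y] zero: DF = P = 1247/1250 ≈ 0.997600
step 2 [2y] zero: DF = P = 9887/10000 ≈ 0.988700
step 3 [3y] swap r/1=388/29475: DF=(1 − 388/29475·(0.997600+0.988700))/(1+388/29475) = 2403/2500 ≈ 0.961200
step 4 [4y] bond c/1=31/400: DF=(983543/800000 − 31/400·(0.997600+0.988700+0.961200))/(1+31/400) = 929/1000 ≈ 0.929000

1 1 1247/1250
2 2 9887/10000
3 3 2403/2500
4 4 929/1000
DF(2y) = 9887/10000 ≈ 0.988700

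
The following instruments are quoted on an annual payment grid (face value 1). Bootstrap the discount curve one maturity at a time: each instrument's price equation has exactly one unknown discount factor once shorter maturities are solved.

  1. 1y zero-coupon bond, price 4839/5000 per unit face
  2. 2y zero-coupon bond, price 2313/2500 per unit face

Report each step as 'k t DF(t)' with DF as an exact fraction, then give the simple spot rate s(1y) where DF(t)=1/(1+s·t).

1 1 4839/5000
2 2 2313/2500
s(1y) = (1/(4839/5000) − 1)/(1) = 161/4839 ≈ 3.3271%

step 1 [1y] zero: DF = P = 4839/5000 ≈ 0.967800
step 2 [2y] zero: DF = P = 2313/2500 ≈ 0.925200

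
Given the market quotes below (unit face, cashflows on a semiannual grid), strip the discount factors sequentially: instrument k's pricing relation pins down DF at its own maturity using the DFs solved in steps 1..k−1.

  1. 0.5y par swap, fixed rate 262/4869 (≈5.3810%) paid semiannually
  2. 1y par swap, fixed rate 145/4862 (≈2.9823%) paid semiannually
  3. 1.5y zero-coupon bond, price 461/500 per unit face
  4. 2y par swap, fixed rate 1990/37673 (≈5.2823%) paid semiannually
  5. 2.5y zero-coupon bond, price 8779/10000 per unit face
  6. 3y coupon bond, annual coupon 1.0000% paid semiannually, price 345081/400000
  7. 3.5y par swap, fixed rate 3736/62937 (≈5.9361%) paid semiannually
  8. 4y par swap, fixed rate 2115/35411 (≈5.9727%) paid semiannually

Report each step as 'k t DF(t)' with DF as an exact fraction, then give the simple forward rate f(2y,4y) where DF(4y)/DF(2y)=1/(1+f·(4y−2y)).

1 1/2 4869/5000
2 1 971/1000
3 3/2 461/500
4 2 1801/2000
5 5/2 8779/10000
6 3 8353/10000
7 7/2 2033/2500
8 4 1577/2000
f(2y,4y) = ((1801/2000)/(1577/2000) − 1)/(2) = 112/1577 ≈ 7.1021%

step 1 [0.5y] swap r/2=131/4869: DF=(1 − 131/4869·(0))/(1+131/4869) = 4869/5000 ≈ 0.973800
step 2 [1y] swap r/2=145/9724: DF=(1 − 145/9724·(0.973800))/(1+145/9724) = 971/1000 ≈ 0.971000
step 3 [1.5y] zero: DF = P = 461/500 ≈ 0.922000
step 4 [2y] swap r/2=995/37673: DF=(1 − 995/37673·(0.973800+0.971000+0.922000))/(1+995/37673) = 1801/2000 ≈ 0.900500
step 5 [2.5y] zero: DF = P = 8779/10000 ≈ 0.877900
step 6 [3y] bond c/2=1/200: DF=(345081/400000 − 1/200·(0.973800+0.971000+0.922000+0.900500+0.877900))/(1+1/200) = 8353/10000 ≈ 0.835300
step 7 [3.5y] swap r/2=1868/62937: DF=(1 − 1868/62937·(0.973800+0.971000+0.922000+0.900500+0.877900+0.835300))/(1+1868/62937) = 2033/2500 ≈ 0.813200
step 8 [4y] swap r/2=2115/70822: DF=(1 − 2115/70822·(0.973800+0.971000+0.922000+0.900500+0.877900+0.835300+0.813200))/(1+2115/70822) = 1577/2000 ≈ 0.788500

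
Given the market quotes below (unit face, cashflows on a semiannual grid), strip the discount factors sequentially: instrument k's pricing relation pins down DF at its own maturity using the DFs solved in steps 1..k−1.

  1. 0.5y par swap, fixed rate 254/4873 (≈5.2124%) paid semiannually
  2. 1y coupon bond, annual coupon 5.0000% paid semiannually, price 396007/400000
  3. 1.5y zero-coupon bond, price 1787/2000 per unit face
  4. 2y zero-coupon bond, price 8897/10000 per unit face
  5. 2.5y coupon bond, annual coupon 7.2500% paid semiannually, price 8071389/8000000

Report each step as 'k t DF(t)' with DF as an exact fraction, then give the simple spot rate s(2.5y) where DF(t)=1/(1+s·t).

1 1/2 4873/5000
2 1 9421/10000
3 3/2 1787/2000
4 2 8897/10000
5 5/2 4221/5000
s(2.5y) = (1/(4221/5000) − 1)/(5/2) = 1558/21105 ≈ 7.3821%

step 1 [0.5y] swap r/2=127/4873: DF=(1 − 127/4873·(0))/(1+127/4873) = 4873/5000 ≈ 0.974600
step 2 [1y] bond c/2=1/40: DF=(396007/400000 − 1/40·(0.974600))/(1+1/40) = 9421/10000 ≈ 0.942100
step 3 [1.5y] zero: DF = P = 1787/2000 ≈ 0.893500
step 4 [2y] zero: DF = P = 8897/10000 ≈ 0.889700
step 5 [2.5y] bond c/2=29/800: DF=(8071389/8000000 − 29/800·(0.974600+0.942100+0.893500+0.889700))/(1+29/800) = 4221/5000 ≈ 0.844200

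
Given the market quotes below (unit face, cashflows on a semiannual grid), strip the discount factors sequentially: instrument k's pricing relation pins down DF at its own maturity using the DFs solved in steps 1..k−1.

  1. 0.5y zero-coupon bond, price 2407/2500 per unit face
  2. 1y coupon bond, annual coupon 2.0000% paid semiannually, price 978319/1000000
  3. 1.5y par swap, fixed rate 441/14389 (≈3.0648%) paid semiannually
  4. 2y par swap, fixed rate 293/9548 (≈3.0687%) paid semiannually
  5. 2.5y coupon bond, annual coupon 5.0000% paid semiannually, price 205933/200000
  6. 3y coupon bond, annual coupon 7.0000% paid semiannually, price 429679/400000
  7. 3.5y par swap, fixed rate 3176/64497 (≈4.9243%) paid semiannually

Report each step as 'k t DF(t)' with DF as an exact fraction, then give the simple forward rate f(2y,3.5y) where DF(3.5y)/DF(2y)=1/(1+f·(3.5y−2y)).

1 1/2 2407/2500
2 1 9591/10000
3 3/2 9559/10000
4 2 4707/5000
5 5/2 4557/5000
6 3 8779/10000
7 7/2 2103/2500
f(2y,3.5y) = ((4707/5000)/(2103/2500) − 1)/(3/2) = 167/2103 ≈ 7.9410%

step 1 [0.5y] zero: DF = P = 2407/2500 ≈ 0.962800
step 2 [1y] bond c/2=1/100: DF=(978319/1000000 − 1/100·(0.962800))/(1+1/100) = 9591/10000 ≈ 0.959100
step 3 [1.5y] swap r/2=441/28778: DF=(1 − 441/28778·(0.962800+0.959100))/(1+441/28778) = 9559/10000 ≈ 0.955900
step 4 [2y] swap r/2=293/19096: DF=(1 − 293/19096·(0.962800+0.959100+0.955900))/(1+293/19096) = 4707/5000 ≈ 0.941400
step 5 [2.5y] bond c/2=1/40: DF=(205933/200000 − 1/40·(0.962800+0.959100+0.955900+0.941400))/(1+1/40) = 4557/5000 ≈ 0.911400
step 6 [3y] bond c/2=7/200: DF=(429679/400000 − 7/200·(0.962800+0.959100+0.955900+0.941400+0.911400))/(1+7/200) = 8779/10000 ≈ 0.877900
step 7 [3.5y] swap r/2=1588/64497: DF=(1 − 1588/64497·(0.962800+0.959100+0.955900+0.941400+0.911400+0.877900))/(1+1588/64497) = 2103/2500 ≈ 0.841200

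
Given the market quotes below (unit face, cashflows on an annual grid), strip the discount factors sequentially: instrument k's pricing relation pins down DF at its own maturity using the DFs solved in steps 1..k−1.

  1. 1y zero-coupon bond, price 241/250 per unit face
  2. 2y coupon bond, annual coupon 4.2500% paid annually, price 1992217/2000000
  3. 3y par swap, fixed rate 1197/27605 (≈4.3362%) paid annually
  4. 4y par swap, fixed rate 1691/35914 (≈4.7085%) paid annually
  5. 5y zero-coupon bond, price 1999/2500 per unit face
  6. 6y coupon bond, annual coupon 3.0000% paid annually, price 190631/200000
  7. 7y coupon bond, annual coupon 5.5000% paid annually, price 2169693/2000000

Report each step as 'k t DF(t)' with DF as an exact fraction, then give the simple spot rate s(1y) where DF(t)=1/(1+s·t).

1 1 241/250
2 2 4581/5000
3 3 8803/10000
4 4 8309/10000
5 5 1999/2500
6 6 319/400
7 7 3789/5000
s(1y) = (1/(241/250) − 1)/(1) = 9/241 ≈ 3.7344%

step 1 [1y] zero: DF = P = 241/250 ≈ 0.964000
step 2 [2y] bond c/1=17/400: DF=(1992217/2000000 − 17/400·(0.964000))/(1+17/400) = 4581/5000 ≈ 0.916200
step 3 [3y] swap r/1=1197/27605: DF=(1 − 1197/27605·(0.964000+0.916200))/(1+1197/27605) = 8803/10000 ≈ 0.880300
step 4 [4y] swap r/1=1691/35914: DF=(1 − 1691/35914·(0.964000+0.916200+0.880300))/(1+1691/35914) = 8309/10000 ≈ 0.830900
step 5 [5y] zero: DF = P = 1999/2500 ≈ 0.799600
step 6 [6y] bond c/1=3/100: DF=(190631/200000 − 3/100·(0.964000+0.916200+0.880300+0.830900+0.799600))/(1+3/100) = 319/400 ≈ 0.797500
step 7 [7y] bond c/1=11/200: DF=(2169693/2000000 − 11/200·(0.964000+0.916200+0.880300+0.830900+0.799600+0.797500))/(1+11/200) = 3789/5000 ≈ 0.757800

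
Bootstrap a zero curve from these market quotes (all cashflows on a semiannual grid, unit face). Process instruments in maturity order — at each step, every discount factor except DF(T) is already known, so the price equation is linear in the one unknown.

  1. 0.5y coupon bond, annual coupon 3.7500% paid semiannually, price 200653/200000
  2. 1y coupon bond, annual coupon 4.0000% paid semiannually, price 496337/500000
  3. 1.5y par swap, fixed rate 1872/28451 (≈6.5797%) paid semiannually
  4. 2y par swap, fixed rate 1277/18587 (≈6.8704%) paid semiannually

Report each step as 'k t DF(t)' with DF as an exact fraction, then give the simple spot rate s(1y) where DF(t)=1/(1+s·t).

step 1 [0.5y] bond c/2=3/160: DF=(200653/200000 − 3/160·(0))/(1+3/160) = 1231/1250 ≈ 0.984800
step 2 [1y] bond c/2=1/50: DF=(496337/500000 − 1/50·(0.984800))/(1+1/50) = 9539/10000 ≈ 0.953900
step 3 [1.5y] swap r/2=936/28451: DF=(1 − 936/28451·(0.984800+0.953900))/(1+936/28451) = 1133/1250 ≈ 0.906400
step 4 [2y] swap r/2=1277/37174: DF=(1 − 1277/37174·(0.984800+0.953900+0.906400))/(1+1277/37174) = 8723/10000 ≈ 0.872300

1 1/2 1231/1250
2 1 9539/10000
3 3/2 1133/1250
4 2 8723/10000
s(1y) = (1/(9539/10000) − 1)/(1) = 461/9539 ≈ 4.8328%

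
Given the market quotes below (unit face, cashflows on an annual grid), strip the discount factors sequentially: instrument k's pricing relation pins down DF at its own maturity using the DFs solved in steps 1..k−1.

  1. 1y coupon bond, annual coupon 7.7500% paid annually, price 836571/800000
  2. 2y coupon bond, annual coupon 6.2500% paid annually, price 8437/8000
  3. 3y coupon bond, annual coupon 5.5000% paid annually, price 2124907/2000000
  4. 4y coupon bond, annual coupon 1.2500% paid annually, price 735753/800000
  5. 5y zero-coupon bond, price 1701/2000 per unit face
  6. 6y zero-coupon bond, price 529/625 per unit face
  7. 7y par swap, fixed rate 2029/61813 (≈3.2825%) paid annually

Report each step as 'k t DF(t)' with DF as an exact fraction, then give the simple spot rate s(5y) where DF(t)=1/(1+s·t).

step 1 [1y] bond c/1=31/400: DF=(836571/800000 − 31/400·(0))/(1+31/400) = 1941/2000 ≈ 0.970500
step 2 [2y] bond c/1=1/16: DF=(8437/8000 − 1/16·(0.970500))/(1+1/16) = 1871/2000 ≈ 0.935500
step 3 [3y] bond c/1=11/200: DF=(2124907/2000000 − 11/200·(0.970500+0.935500))/(1+11/200) = 9077/10000 ≈ 0.907700
step 4 [4y] bond c/1=1/80: DF=(735753/800000 − 1/80·(0.970500+0.935500+0.907700))/(1+1/80) = 546/625 ≈ 0.873600
step 5 [5y] zero: DF = P = 1701/2000 ≈ 0.850500
step 6 [6y] zero: DF = P = 529/625 ≈ 0.846400
step 7 [7y] swap r/1=2029/61813: DF=(1 − 2029/61813·(0.970500+0.935500+0.907700+0.873600+0.850500+0.846400))/(1+2029/61813) = 7971/10000 ≈ 0.797100

1 1 1941/2000
2 2 1871/2000
3 3 9077/10000
4 4 546/625
5 5 1701/2000
6 6 529/625
7 7 7971/10000
s(5y) = (1/(1701/2000) − 1)/(5) = 299/8505 ≈ 3.5156%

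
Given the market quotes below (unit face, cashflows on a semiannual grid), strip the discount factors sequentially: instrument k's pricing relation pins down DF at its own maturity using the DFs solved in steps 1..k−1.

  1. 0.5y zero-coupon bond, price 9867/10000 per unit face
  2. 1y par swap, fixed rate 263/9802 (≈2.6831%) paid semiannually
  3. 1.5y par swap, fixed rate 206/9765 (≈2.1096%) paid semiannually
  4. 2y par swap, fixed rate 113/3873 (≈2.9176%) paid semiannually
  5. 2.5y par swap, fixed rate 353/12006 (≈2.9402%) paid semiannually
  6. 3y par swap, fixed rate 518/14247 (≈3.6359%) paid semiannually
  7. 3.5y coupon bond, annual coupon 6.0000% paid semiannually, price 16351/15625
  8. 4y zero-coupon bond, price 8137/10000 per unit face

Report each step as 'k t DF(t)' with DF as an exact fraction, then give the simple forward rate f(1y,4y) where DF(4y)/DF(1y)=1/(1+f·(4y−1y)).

1 1/2 9867/10000
2 1 9737/10000
3 3/2 9691/10000
4 2 1887/2000
5 5/2 4647/5000
6 3 2241/2500
7 7/2 17/20
8 4 8137/10000
f(1y,4y) = ((9737/10000)/(8137/10000) − 1)/(3) = 1600/24411 ≈ 6.5544%

step 1 [0.5y] zero: DF = P = 9867/10000 ≈ 0.986700
step 2 [1y] swap r/2=263/19604: DF=(1 − 263/19604·(0.986700))/(1+263/19604) = 9737/10000 ≈ 0.973700
step 3 [1.5y] swap r/2=103/9765: DF=(1 − 103/9765·(0.986700+0.973700))/(1+103/9765) = 9691/10000 ≈ 0.969100
step 4 [2y] swap r/2=113/7746: DF=(1 − 113/7746·(0.986700+0.973700+0.969100))/(1+113/7746) = 1887/2000 ≈ 0.943500
step 5 [2.5y] swap r/2=353/24012: DF=(1 − 353/24012·(0.986700+0.973700+0.969100+0.943500))/(1+353/24012) = 4647/5000 ≈ 0.929400
step 6 [3y] swap r/2=259/14247: DF=(1 − 259/14247·(0.986700+0.973700+0.969100+0.943500+0.929400))/(1+259/14247) = 2241/2500 ≈ 0.896400
step 7 [3.5y] bond c/2=3/100: DF=(16351/15625 − 3/100·(0.986700+0.973700+0.969100+0.943500+0.929400+0.896400))/(1+3/100) = 17/20 ≈ 0.850000
step 8 [4y] zero: DF = P = 8137/10000 ≈ 0.813700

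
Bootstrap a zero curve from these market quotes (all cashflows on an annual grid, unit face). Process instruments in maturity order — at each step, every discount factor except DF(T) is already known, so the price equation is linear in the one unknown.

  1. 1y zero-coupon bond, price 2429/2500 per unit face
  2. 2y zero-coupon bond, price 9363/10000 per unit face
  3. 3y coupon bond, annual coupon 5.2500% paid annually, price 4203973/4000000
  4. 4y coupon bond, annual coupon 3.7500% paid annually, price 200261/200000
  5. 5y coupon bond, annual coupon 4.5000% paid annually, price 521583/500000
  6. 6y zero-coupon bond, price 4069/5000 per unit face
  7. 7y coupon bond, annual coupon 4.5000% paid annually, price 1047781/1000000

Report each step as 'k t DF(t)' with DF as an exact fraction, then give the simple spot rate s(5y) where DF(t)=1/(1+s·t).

step 1 [1y] zero: DF = P = 2429/2500 ≈ 0.971600
step 2 [2y] zero: DF = P = 9363/10000 ≈ 0.936300
step 3 [3y] bond c/1=21/400: DF=(4203973/4000000 − 21/400·(0.971600+0.936300))/(1+21/400) = 4517/5000 ≈ 0.903400
step 4 [4y] bond c/1=3/80: DF=(200261/200000 − 3/80·(0.971600+0.936300+0.903400))/(1+3/80) = 1727/2000 ≈ 0.863500
step 5 [5y] bond c/1=9/200: DF=(521583/500000 − 9/200·(0.971600+0.936300+0.903400+0.863500))/(1+9/200) = 21/25 ≈ 0.840000
step 6 [6y] zero: DF = P = 4069/5000 ≈ 0.813800
step 7 [7y] bond c/1=9/200: DF=(1047781/1000000 − 9/200·(0.971600+0.936300+0.903400+0.863500+0.840000+0.813800))/(1+9/200) = 1933/2500 ≈ 0.773200

1 1 2429/2500
2 2 9363/10000
3 3 4517/5000
4 4 1727/2000
5 5 21/25
6 6 4069/5000
7 7 1933/2500
s(5y) = (1/(21/25) − 1)/(5) = 4/105 ≈ 3.8095%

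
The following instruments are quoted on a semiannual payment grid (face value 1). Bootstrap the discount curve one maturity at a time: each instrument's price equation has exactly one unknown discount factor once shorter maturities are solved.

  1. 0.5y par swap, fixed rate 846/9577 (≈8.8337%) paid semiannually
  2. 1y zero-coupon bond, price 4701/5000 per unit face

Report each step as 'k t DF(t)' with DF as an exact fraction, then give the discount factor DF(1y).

step 1 [0.5y] swap r/2=423/9577: DF=(1 − 423/9577·(0))/(1+423/9577) = 9577/10000 ≈ 0.957700
step 2 [1y] zero: DF = P = 4701/5000 ≈ 0.940200

1 1/2 9577/10000
2 1 4701/5000
DF(1y) = 4701/5000 ≈ 0.940200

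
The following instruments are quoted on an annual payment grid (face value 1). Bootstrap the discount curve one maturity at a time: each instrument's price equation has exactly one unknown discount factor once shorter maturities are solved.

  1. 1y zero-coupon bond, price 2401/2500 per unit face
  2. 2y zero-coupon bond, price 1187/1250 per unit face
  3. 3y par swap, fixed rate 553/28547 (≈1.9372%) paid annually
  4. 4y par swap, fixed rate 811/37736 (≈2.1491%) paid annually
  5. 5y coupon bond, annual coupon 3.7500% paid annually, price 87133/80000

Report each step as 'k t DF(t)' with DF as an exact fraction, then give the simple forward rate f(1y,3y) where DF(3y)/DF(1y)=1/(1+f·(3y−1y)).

1 1 2401/2500
2 2 1187/1250
3 3 9447/10000
4 4 9189/10000
5 5 4567/5000
f(1y,3y) = ((2401/2500)/(9447/10000) − 1)/(2) = 157/18894 ≈ 0.8310%

step 1 [1y] zero: DF = P = 2401/2500 ≈ 0.960400
step 2 [2y] zero: DF = P = 1187/1250 ≈ 0.949600
step 3 [3y] swap r/1=553/28547: DF=(1 − 553/28547·(0.960400+0.949600))/(1+553/28547) = 9447/10000 ≈ 0.944700
step 4 [4y] swap r/1=811/37736: DF=(1 − 811/37736·(0.960400+0.949600+0.944700))/(1+811/37736) = 9189/10000 ≈ 0.918900
step 5 [5y] bond c/1=3/80: DF=(87133/80000 − 3/80·(0.960400+0.949600+0.944700+0.918900))/(1+3/80) = 4567/5000 ≈ 0.913400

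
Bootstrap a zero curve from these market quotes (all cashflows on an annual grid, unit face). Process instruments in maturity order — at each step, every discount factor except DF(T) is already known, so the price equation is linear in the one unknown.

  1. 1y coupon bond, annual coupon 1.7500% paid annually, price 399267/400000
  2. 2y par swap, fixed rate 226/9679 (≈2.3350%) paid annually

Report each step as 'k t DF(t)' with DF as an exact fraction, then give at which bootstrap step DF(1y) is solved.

1 1 981/1000
2 2 2387/2500
DF(1y) is solved at step 1

step 1 [1y] bond c/1=7/400: DF=(399267/400000 − 7/400·(0))/(1+7/400) = 981/1000 ≈ 0.981000
step 2 [2y] swap r/1=226/9679: DF=(1 − 226/9679·(0.981000))/(1+226/9679) = 2387/2500 ≈ 0.954800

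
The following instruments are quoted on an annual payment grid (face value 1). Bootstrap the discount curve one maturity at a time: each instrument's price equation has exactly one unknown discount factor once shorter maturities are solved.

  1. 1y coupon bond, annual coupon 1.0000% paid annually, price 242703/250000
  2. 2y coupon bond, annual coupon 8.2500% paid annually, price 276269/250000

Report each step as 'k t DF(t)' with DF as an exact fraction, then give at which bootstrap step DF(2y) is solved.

step 1 [1y] bond c/1=1/100: DF=(242703/250000 − 1/100·(0))/(1+1/100) = 2403/2500 ≈ 0.961200
step 2 [2y] bond c/1=33/400: DF=(276269/250000 − 33/400·(0.961200))/(1+33/400) = 2369/2500 ≈ 0.947600

1 1 2403/2500
2 2 2369/2500
DF(2y) is solved at step 2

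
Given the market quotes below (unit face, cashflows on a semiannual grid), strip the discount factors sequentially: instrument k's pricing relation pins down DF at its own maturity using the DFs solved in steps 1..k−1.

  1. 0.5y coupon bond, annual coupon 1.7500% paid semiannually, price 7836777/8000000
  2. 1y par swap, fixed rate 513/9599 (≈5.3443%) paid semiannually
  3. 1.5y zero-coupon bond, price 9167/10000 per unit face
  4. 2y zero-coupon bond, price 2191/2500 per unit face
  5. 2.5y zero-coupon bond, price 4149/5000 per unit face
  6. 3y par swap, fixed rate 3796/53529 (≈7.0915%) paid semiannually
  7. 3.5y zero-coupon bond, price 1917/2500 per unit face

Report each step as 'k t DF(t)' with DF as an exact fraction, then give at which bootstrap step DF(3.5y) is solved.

1 1/2 9711/10000
2 1 9487/10000
3 3/2 9167/10000
4 2 2191/2500
5 5/2 4149/5000
6 3 4051/5000
7 7/2 1917/2500
DF(3.5y) is solved at step 7

step 1 [0.5y] bond c/2=7/800: DF=(7836777/8000000 − 7/800·(0))/(1+7/800) = 9711/10000 ≈ 0.971100
step 2 [1y] swap r/2=513/19198: DF=(1 − 513/19198·(0.971100))/(1+513/19198) = 9487/10000 ≈ 0.948700
step 3 [1.5y] zero: DF = P = 9167/10000 ≈ 0.916700
step 4 [2y] zero: DF = P = 2191/2500 ≈ 0.876400
step 5 [2.5y] zero: DF = P = 4149/5000 ≈ 0.829800
step 6 [3y] swap r/2=1898/53529: DF=(1 − 1898/53529·(0.971100+0.948700+0.916700+0.876400+0.829800))/(1+1898/53529) = 4051/5000 ≈ 0.810200
step 7 [3.5y] zero: DF = P = 1917/2500 ≈ 0.766800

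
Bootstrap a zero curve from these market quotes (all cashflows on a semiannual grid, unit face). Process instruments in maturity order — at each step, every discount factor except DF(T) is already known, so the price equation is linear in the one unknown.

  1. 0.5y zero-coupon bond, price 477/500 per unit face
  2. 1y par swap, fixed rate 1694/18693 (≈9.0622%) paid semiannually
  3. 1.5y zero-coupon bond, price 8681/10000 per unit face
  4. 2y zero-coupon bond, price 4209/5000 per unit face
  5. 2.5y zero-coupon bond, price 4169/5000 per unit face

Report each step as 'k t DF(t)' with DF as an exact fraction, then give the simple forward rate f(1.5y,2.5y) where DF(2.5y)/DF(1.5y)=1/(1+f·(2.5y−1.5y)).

step 1 [0.5y] zero: DF = P = 477/500 ≈ 0.954000
step 2 [1y] swap r/2=847/18693: DF=(1 − 847/18693·(0.954000))/(1+847/18693) = 9153/10000 ≈ 0.915300
step 3 [1.5y] zero: DF = P = 8681/10000 ≈ 0.868100
step 4 [2y] zero: DF = P = 4209/5000 ≈ 0.841800
step 5 [2.5y] zero: DF = P = 4169/5000 ≈ 0.833800

1 1/2 477/500
2 1 9153/10000
3 3/2 8681/10000
4 2 4209/5000
5 5/2 4169/5000
f(1.5y,2.5y) = ((8681/10000)/(4169/5000) − 1)/(1) = 343/8338 ≈ 4.1137%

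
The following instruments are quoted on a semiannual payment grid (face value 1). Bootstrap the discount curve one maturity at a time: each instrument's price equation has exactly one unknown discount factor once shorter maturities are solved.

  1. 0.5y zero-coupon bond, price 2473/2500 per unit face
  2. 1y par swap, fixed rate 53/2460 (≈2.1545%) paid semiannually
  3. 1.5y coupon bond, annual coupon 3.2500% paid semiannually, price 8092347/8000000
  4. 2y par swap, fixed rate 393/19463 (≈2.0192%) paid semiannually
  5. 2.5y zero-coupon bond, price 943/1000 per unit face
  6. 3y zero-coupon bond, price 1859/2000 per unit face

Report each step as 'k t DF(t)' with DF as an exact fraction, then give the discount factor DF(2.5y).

step 1 [0.5y] zero: DF = P = 2473/2500 ≈ 0.989200
step 2 [1y] swap r/2=53/4920: DF=(1 − 53/4920·(0.989200))/(1+53/4920) = 2447/2500 ≈ 0.978800
step 3 [1.5y] bond c/2=13/800: DF=(8092347/8000000 − 13/800·(0.989200+0.978800))/(1+13/800) = 9639/10000 ≈ 0.963900
step 4 [2y] swap r/2=393/38926: DF=(1 − 393/38926·(0.989200+0.978800+0.963900))/(1+393/38926) = 9607/10000 ≈ 0.960700
step 5 [2.5y] zero: DF = P = 943/1000 ≈ 0.943000
step 6 [3y] zero: DF = P = 1859/2000 ≈ 0.929500

1 1/2 2473/2500
2 1 2447/2500
3 3/2 9639/10000
4 2 9607/10000
5 5/2 943/1000
6 3 1859/2000
DF(2.5y) = 943/1000 ≈ 0.943000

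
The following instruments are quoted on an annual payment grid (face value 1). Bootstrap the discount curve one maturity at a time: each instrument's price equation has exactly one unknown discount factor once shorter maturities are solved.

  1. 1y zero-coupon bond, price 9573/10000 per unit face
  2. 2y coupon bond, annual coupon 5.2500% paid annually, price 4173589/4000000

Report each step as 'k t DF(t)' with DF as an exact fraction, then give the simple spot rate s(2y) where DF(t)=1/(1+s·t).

step 1 [1y] zero: DF = P = 9573/10000 ≈ 0.957300
step 2 [2y] bond c/1=21/400: DF=(4173589/4000000 − 21/400·(0.957300))/(1+21/400) = 2359/2500 ≈ 0.943600

1 1 9573/10000
2 2 2359/2500
s(2y) = (1/(2359/2500) − 1)/(2) = 141/4718 ≈ 2.9886%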